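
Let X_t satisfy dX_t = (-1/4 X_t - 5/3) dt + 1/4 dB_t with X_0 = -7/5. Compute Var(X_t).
Var(X_t) = 1/8 - exp(-t/2)/8

The variance V(t) = Var(X_t) satisfies V'(t) = 2 a V(t) + c^2 with V(0) = 0 (drift coefficient is linear in X, diffusion is constant). With a = -1/4, c = 1/4, the solution is
  V(t) = (c^2 / (2 a)) * (exp(2 a t) - 1)
       = ((1/4)^2 / (2*(-1/4))) * (exp((-1/2) t) - 1)
       = 1/8 - exp(-t/2)/8.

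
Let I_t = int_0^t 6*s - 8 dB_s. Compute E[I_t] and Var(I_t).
E[I_t] = 0; Var(I_t) = 4*t*(3*t^2 - 12*t + 16)

The Itô integral of a deterministic integrand f(s) has mean 0 because each increment f(s) * (B_{s+ds} - B_s) has mean 0. By the Itô isometry:
  Var( int_0^t f(s) dB_s ) = E[ (int_0^t f(s) dB_s)^2 ] = int_0^t f(s)^2 ds.
Here f(s) = 6*s - 8, so f(s)^2 = 4*(3*s - 4)^2. Integrate:
  int_0^t (4*(3*s - 4)^2) ds = 4*t*(3*t^2 - 12*t + 16).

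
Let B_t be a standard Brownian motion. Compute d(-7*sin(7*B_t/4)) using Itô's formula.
d(-7*sin(7*B_t/4)) = (343*sin(7*B_t/4)/32) dt + (-49*cos(7*B_t/4)/4) dB_t

Itô's formula for f(B_t) gives d f(B_t) = f'(B_t) dB_t + (1/2) f''(B_t) dt. Compute derivatives of f(x) = -7*sin(7*x/4):
  f'(x)  = -49*cos(7*x/4)/4
  f''(x) = 343*sin(7*x/4)/16
Substitute x = B_t and multiply the f'' term by 1/2:
  drift     = (1/2) * (343*sin(7*x/4)/16) evaluated at B_t = 343*sin(7*B_t/4)/32
  diffusion = (-49*cos(7*x/4)/4) evaluated at B_t = -49*cos(7*B_t/4)/4
Therefore d(-7*sin(7*B_t/4)) = (343*sin(7*B_t/4)/32) dt + (-49*cos(7*B_t/4)/4) dB_t.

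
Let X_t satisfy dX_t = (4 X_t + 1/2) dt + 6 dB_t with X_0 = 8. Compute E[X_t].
E[X_t] = 65*exp(4*t)/8 - 1/8

Taking expectations and using E[dB_t] = 0, the mean m(t) = E[X_t] satisfies the ODE m'(t) = a m(t) + b with m(0) = x_0. With a = 4, b = 1/2, x_0 = 8, the solution is
  m(t) = x_0 * exp(a t) + (b/a) * (exp(a t) - 1)
       = 8 * exp(4 t) + ((1/2)/4) * (exp(4 t) - 1)
       = 65*exp(4*t)/8 - 1/8.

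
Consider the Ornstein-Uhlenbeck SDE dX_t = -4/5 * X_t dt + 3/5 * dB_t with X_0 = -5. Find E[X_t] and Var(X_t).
E[X_t] = -5*exp(-4*t/5); Var(X_t) = 9/40 - 9*exp(-8*t/5)/40

The OU SDE dX = -theta X dt + sigma dB admits the integrating factor exp(theta t): d(exp(theta t) X_t) = sigma exp(theta t) dB_t. Integrating from 0 to t:
  X_t = x_0 * exp(-theta t) + sigma * int_0^t exp(-theta (t-s)) dB_s.
The Itô integral has mean 0 and (by the Itô isometry) variance sigma^2 * int_0^t exp(-2 theta (t - s)) ds = sigma^2 * (1 - exp(-2 theta t)) / (2 theta).
With theta = 4/5, sigma = 3/5, x_0 = -5:
  E[X_t] = -5 * exp(-4/5 t) = -5*exp(-4*t/5)
  Var(X_t) = (3/5)^2 * (1 - exp(-2*4/5 t)) / (2 * 4/5) = 9/40 - 9*exp(-8*t/5)/40.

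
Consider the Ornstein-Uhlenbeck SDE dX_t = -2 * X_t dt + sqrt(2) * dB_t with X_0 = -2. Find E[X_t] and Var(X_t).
E[X_t] = -2*exp(-2*t); Var(X_t) = 1/2 - exp(-4*t)/2

The OU SDE dX = -theta X dt + sigma dB admits the integrating factor exp(theta t): d(exp(theta t) X_t) = sigma exp(theta t) dB_t. Integrating from 0 to t:
  X_t = x_0 * exp(-theta t) + sigma * int_0^t exp(-theta (t-s)) dB_s.
The Itô integral has mean 0 and (by the Itô isometry) variance sigma^2 * int_0^t exp(-2 theta (t - s)) ds = sigma^2 * (1 - exp(-2 theta t)) / (2 theta).
With theta = 2, sigma = sqrt(2), x_0 = -2:
  E[X_t] = -2 * exp(-2 t) = -2*exp(-2*t)
  Var(X_t) = (sqrt(2))^2 * (1 - exp(-2*2 t)) / (2 * 2) = 1/2 - exp(-4*t)/2.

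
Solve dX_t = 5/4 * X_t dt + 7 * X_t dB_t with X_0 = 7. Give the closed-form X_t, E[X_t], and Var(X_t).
X_t = 7 * exp((-93/4) t + (7) B_t); E[X_t] = 7*exp(5*t/4); Var(X_t) = 49*(exp(49*t) - 1)*exp(5*t/2)

For GBM dX = mu X dt + sigma X dB with X_0 = x_0, apply Itô to Y = log X: dY = (mu - sigma^2/2) dt + sigma dB, so Y_t = log(x_0) + (mu - sigma^2/2) t + sigma B_t and hence X_t = x_0 * exp((mu - sigma^2/2) t + sigma B_t).
With mu = 5/4, sigma = 7, x_0 = 7, this gives:
  X_t = 7 * exp((-93/4) * t + (7) * B_t).
Since sigma*B_t ~ Normal(0, sigma^2 t), E[exp(sigma*B_t)] = exp(sigma^2 t / 2); so E[X_t] = x_0 * exp((mu - sigma^2/2) t) * exp(sigma^2 t / 2) = x_0 * exp(mu t) = 7*exp(5*t/4).
Var(X_t) = E[X_t^2] - (E[X_t])^2 = x_0^2 * exp(2 mu t) * (exp(sigma^2 t) - 1) = 49*(exp(49*t) - 1)*exp(5*t/2).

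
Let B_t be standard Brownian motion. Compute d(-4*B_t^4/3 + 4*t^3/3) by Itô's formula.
d(-4*B_t^4/3 + 4*t^3/3) = (-8*B_t^2 + 4*t^2) dt + (-16*B_t^3/3) dB_t

Itô's formula for f(t, x): d f(t, B_t) = (f_t + (1/2) f_xx) dt + f_x dB_t. Compute partials of f(t, x) = 4*t^3/3 - 4*x^4/3:
  f_t(t,x)  = 4*t^2
  f_x(t,x)  = -16*x^3/3
  f_xx(t,x) = -16*x^2
Assemble drift = f_t + (1/2) f_xx = 4*t^2 - 8*x^2 and diffusion = f_x = -16*x^3/3. Substituting x = B_t:
  d(-4*B_t^4/3 + 4*t^3/3) = (-8*B_t^2 + 4*t^2) dt + (-16*B_t^3/3) dB_t.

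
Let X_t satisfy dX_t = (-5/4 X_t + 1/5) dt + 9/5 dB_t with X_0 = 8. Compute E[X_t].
E[X_t] = 4/25 + 196*exp(-5*t/4)/25

Taking expectations and using E[dB_t] = 0, the mean m(t) = E[X_t] satisfies the ODE m'(t) = a m(t) + b with m(0) = x_0. With a = -5/4, b = 1/5, x_0 = 8, the solution is
  m(t) = x_0 * exp(a t) + (b/a) * (exp(a t) - 1)
       = 8 * exp((-5/4) t) + ((1/5)/(-5/4)) * (exp((-5/4) t) - 1)
       = 4/25 + 196*exp(-5*t/4)/25.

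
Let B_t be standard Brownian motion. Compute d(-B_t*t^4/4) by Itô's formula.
d(-B_t*t^4/4) = (-B_t*t^3) dt + (-t^4/4) dB_t

Itô's formula for f(t, x): d f(t, B_t) = (f_t + (1/2) f_xx) dt + f_x dB_t. Compute partials of f(t, x) = -t^4*x/4:
  f_t(t,x)  = -t^3*x
  f_x(t,x)  = -t^4/4
  f_xx(t,x) = 0
Assemble drift = f_t + (1/2) f_xx = -t^3*x and diffusion = f_x = -t^4/4. Substituting x = B_t:
  d(-B_t*t^4/4) = (-B_t*t^3) dt + (-t^4/4) dB_t.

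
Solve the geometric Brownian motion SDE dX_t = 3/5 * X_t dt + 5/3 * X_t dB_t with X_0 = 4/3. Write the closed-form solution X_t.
X_t = 4/3 * exp((-71/90) * t + (5/3) * B_t)

For GBM dX = mu X dt + sigma X dB with X_0 = x_0, apply Itô to Y = log X: dY = (mu - sigma^2/2) dt + sigma dB, so Y_t = log(x_0) + (mu - sigma^2/2) t + sigma B_t and hence X_t = x_0 * exp((mu - sigma^2/2) t + sigma B_t).
With mu = 3/5, sigma = 5/3, x_0 = 4/3, this gives:
  X_t = 4/3 * exp((-71/90) * t + (5/3) * B_t).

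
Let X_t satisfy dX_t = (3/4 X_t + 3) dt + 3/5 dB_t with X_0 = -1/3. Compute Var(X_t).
Var(X_t) = 6*exp(3*t/2)/25 - 6/25

The variance V(t) = Var(X_t) satisfies V'(t) = 2 a V(t) + c^2 with V(0) = 0 (drift coefficient is linear in X, diffusion is constant). With a = 3/4, c = 3/5, the solution is
  V(t) = (c^2 / (2 a)) * (exp(2 a t) - 1)
       = ((3/5)^2 / (2*(3/4))) * (exp((3/2) t) - 1)
       = 6*exp(3*t/2)/25 - 6/25.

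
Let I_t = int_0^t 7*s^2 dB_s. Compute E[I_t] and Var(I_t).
E[I_t] = 0; Var(I_t) = 49*t^5/5

The Itô integral of a deterministic integrand f(s) has mean 0 because each increment f(s) * (B_{s+ds} - B_s) has mean 0. By the Itô isometry:
  Var( int_0^t f(s) dB_s ) = E[ (int_0^t f(s) dB_s)^2 ] = int_0^t f(s)^2 ds.
Here f(s) = 7*s^2, so f(s)^2 = 49*s^4. Integrate:
  int_0^t (49*s^4) ds = 49*t^5/5.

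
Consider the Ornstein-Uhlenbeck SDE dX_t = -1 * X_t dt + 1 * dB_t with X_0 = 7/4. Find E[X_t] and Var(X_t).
E[X_t] = 7*exp(-t)/4; Var(X_t) = 1/2 - exp(-2*t)/2

The OU SDE dX = -theta X dt + sigma dB admits the integrating factor exp(theta t): d(exp(theta t) X_t) = sigma exp(theta t) dB_t. Integrating from 0 to t:
  X_t = x_0 * exp(-theta t) + sigma * int_0^t exp(-theta (t-s)) dB_s.
The Itô integral has mean 0 and (by the Itô isometry) variance sigma^2 * int_0^t exp(-2 theta (t - s)) ds = sigma^2 * (1 - exp(-2 theta t)) / (2 theta).
With theta = 1, sigma = 1, x_0 = 7/4:
  E[X_t] = 7/4 * exp(-1 t) = 7*exp(-t)/4
  Var(X_t) = (1)^2 * (1 - exp(-2*1 t)) / (2 * 1) = 1/2 - exp(-2*t)/2.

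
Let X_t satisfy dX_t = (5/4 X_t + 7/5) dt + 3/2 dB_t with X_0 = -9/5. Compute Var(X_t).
Var(X_t) = 9*exp(5*t/2)/10 - 9/10

The variance V(t) = Var(X_t) satisfies V'(t) = 2 a V(t) + c^2 with V(0) = 0 (drift coefficient is linear in X, diffusion is constant). With a = 5/4, c = 3/2, the solution is
  V(t) = (c^2 / (2 a)) * (exp(2 a t) - 1)
       = ((3/2)^2 / (2*(5/4))) * (exp((5/2) t) - 1)
       = 9*exp(5*t/2)/10 - 9/10.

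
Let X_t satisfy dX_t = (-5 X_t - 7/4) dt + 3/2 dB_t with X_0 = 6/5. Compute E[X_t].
E[X_t] = -7/20 + 31*exp(-5*t)/20

Taking expectations and using E[dB_t] = 0, the mean m(t) = E[X_t] satisfies the ODE m'(t) = a m(t) + b with m(0) = x_0. With a = -5, b = -7/4, x_0 = 6/5, the solution is
  m(t) = x_0 * exp(a t) + (b/a) * (exp(a t) - 1)
       = (6/5) * exp((-5) t) + ((-7/4)/(-5)) * (exp((-5) t) - 1)
       = -7/20 + 31*exp(-5*t)/20.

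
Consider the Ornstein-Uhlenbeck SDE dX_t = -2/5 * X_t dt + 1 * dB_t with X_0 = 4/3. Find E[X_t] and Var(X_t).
E[X_t] = 4*exp(-2*t/5)/3; Var(X_t) = 5/4 - 5*exp(-4*t/5)/4

The OU SDE dX = -theta X dt + sigma dB admits the integrating factor exp(theta t): d(exp(theta t) X_t) = sigma exp(theta t) dB_t. Integrating from 0 to t:
  X_t = x_0 * exp(-theta t) + sigma * int_0^t exp(-theta (t-s)) dB_s.
The Itô integral has mean 0 and (by the Itô isometry) variance sigma^2 * int_0^t exp(-2 theta (t - s)) ds = sigma^2 * (1 - exp(-2 theta t)) / (2 theta).
With theta = 2/5, sigma = 1, x_0 = 4/3:
  E[X_t] = 4/3 * exp(-2/5 t) = 4*exp(-2*t/5)/3
  Var(X_t) = (1)^2 * (1 - exp(-2*2/5 t)) / (2 * 2/5) = 5/4 - 5*exp(-4*t/5)/4.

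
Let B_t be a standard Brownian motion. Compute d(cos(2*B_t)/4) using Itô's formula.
d(cos(2*B_t)/4) = (-cos(2*B_t)/2) dt + (-sin(2*B_t)/2) dB_t

Itô's formula for f(B_t) gives d f(B_t) = f'(B_t) dB_t + (1/2) f''(B_t) dt. Compute derivatives of f(x) = cos(2*x)/4:
  f'(x)  = -sin(2*x)/2
  f''(x) = -cos(2*x)
Substitute x = B_t and multiply the f'' term by 1/2:
  drift     = (1/2) * (-cos(2*x)) evaluated at B_t = -cos(2*B_t)/2
  diffusion = (-sin(2*x)/2) evaluated at B_t = -sin(2*B_t)/2
Therefore d(cos(2*B_t)/4) = (-cos(2*B_t)/2) dt + (-sin(2*B_t)/2) dB_t.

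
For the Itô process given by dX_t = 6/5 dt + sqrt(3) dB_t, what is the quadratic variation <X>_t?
<X>_t = 3*t

For an Itô process dX_t = a(t) dt + b(t) dB_t, the quadratic variation is <X>_t = int_0^t b(s)^2 ds (the drift term does not contribute). Here b(s) = sqrt(3), so
  b(s)^2 = 3.
Integrating from 0 to t:
  <X>_t = int_0^t (3) ds = 3*t.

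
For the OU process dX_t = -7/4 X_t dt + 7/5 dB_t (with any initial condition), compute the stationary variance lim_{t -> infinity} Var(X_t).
lim Var(X_t) = 14/25

The OU SDE dX = -theta X dt + sigma dB admits the integrating factor exp(theta t): d(exp(theta t) X_t) = sigma exp(theta t) dB_t. Integrating from 0 to t gives X_t = x_0 * exp(-theta t) + sigma * int_0^t exp(-theta (t-s)) dB_s for any initial x_0. The Itô integral has variance (by the Itô isometry) sigma^2 * int_0^t exp(-2 theta (t - s)) ds = sigma^2 * (1 - exp(-2 theta t)) / (2 theta), independent of x_0.
With theta = 7/4, sigma = 7/5:
  Var(X_t) = (7/5)^2 * (1 - exp(-2*7/4 t)) / (2 * 7/4) = 14/25 - 14*exp(-7*t/2)/25.
As t -> infinity, exp(-2*7/4 t) -> 0, so the stationary variance is sigma^2 / (2 theta) = 14/25.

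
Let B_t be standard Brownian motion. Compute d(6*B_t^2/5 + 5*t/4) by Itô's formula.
d(6*B_t^2/5 + 5*t/4) = (49/20) dt + (12*B_t/5) dB_t

Itô's formula for f(t, x): d f(t, B_t) = (f_t + (1/2) f_xx) dt + f_x dB_t. Compute partials of f(t, x) = 5*t/4 + 6*x^2/5:
  f_t(t,x)  = 5/4
  f_x(t,x)  = 12*x/5
  f_xx(t,x) = 12/5
Assemble drift = f_t + (1/2) f_xx = 49/20 and diffusion = f_x = 12*x/5. Substituting x = B_t:
  d(6*B_t^2/5 + 5*t/4) = (49/20) dt + (12*B_t/5) dB_t.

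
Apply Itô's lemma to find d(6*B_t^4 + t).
d(6*B_t^4 + t) = (36*B_t^2 + 1) dt + (24*B_t^3) dB_t

Itô's formula for f(t, x): d f(t, B_t) = (f_t + (1/2) f_xx) dt + f_x dB_t. Compute partials of f(t, x) = t + 6*x^4:
  f_t(t,x)  = 1
  f_x(t,x)  = 24*x^3
  f_xx(t,x) = 72*x^2
Assemble drift = f_t + (1/2) f_xx = 36*x^2 + 1 and diffusion = f_x = 24*x^3. Substituting x = B_t:
  d(6*B_t^4 + t) = (36*B_t^2 + 1) dt + (24*B_t^3) dB_t.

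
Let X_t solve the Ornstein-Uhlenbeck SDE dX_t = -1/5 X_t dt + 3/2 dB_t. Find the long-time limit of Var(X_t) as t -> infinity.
lim Var(X_t) = 45/8

The OU SDE dX = -theta X dt + sigma dB admits the integrating factor exp(theta t): d(exp(theta t) X_t) = sigma exp(theta t) dB_t. Integrating from 0 to t gives X_t = x_0 * exp(-theta t) + sigma * int_0^t exp(-theta (t-s)) dB_s for any initial x_0. The Itô integral has variance (by the Itô isometry) sigma^2 * int_0^t exp(-2 theta (t - s)) ds = sigma^2 * (1 - exp(-2 theta t)) / (2 theta), independent of x_0.
With theta = 1/5, sigma = 3/2:
  Var(X_t) = (3/2)^2 * (1 - exp(-2*1/5 t)) / (2 * 1/5) = 45/8 - 45*exp(-2*t/5)/8.
As t -> infinity, exp(-2*1/5 t) -> 0, so the stationary variance is sigma^2 / (2 theta) = 45/8.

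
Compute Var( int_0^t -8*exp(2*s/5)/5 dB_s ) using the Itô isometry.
Var = 16*exp(4*t/5)/5 - 16/5

The Itô integral of a deterministic integrand f(s) has mean 0 because each increment f(s) * (B_{s+ds} - B_s) has mean 0. By the Itô isometry:
  Var( int_0^t f(s) dB_s ) = E[ (int_0^t f(s) dB_s)^2 ] = int_0^t f(s)^2 ds.
Here f(s) = -8*exp(2*s/5)/5, so f(s)^2 = 64*exp(4*s/5)/25. Integrate:
  int_0^t (64*exp(4*s/5)/25) ds = 16*exp(4*t/5)/5 - 16/5.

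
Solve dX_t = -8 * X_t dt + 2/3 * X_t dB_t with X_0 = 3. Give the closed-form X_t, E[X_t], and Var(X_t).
X_t = 3 * exp((-74/9) t + (2/3) B_t); E[X_t] = 3*exp(-8*t); Var(X_t) = (9*exp(4*t/9) - 9)*exp(-16*t)

For GBM dX = mu X dt + sigma X dB with X_0 = x_0, apply Itô to Y = log X: dY = (mu - sigma^2/2) dt + sigma dB, so Y_t = log(x_0) + (mu - sigma^2/2) t + sigma B_t and hence X_t = x_0 * exp((mu - sigma^2/2) t + sigma B_t).
With mu = -8, sigma = 2/3, x_0 = 3, this gives:
  X_t = 3 * exp((-74/9) * t + (2/3) * B_t).
Since sigma*B_t ~ Normal(0, sigma^2 t), E[exp(sigma*B_t)] = exp(sigma^2 t / 2); so E[X_t] = x_0 * exp((mu - sigma^2/2) t) * exp(sigma^2 t / 2) = x_0 * exp(mu t) = 3*exp(-8*t).
Var(X_t) = E[X_t^2] - (E[X_t])^2 = x_0^2 * exp(2 mu t) * (exp(sigma^2 t) - 1) = (9*exp(4*t/9) - 9)*exp(-16*t).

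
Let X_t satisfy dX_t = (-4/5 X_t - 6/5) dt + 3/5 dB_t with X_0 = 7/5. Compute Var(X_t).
Var(X_t) = 9/40 - 9*exp(-8*t/5)/40

The variance V(t) = Var(X_t) satisfies V'(t) = 2 a V(t) + c^2 with V(0) = 0 (drift coefficient is linear in X, diffusion is constant). With a = -4/5, c = 3/5, the solution is
  V(t) = (c^2 / (2 a)) * (exp(2 a t) - 1)
       = ((3/5)^2 / (2*(-4/5))) * (exp((-8/5) t) - 1)
       = 9/40 - 9*exp(-8*t/5)/40.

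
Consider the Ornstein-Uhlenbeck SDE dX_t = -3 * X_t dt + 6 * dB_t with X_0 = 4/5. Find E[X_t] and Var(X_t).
E[X_t] = 4*exp(-3*t)/5; Var(X_t) = 6 - 6*exp(-6*t)

The OU SDE dX = -theta X dt + sigma dB admits the integrating factor exp(theta t): d(exp(theta t) X_t) = sigma exp(theta t) dB_t. Integrating from 0 to t:
  X_t = x_0 * exp(-theta t) + sigma * int_0^t exp(-theta (t-s)) dB_s.
The Itô integral has mean 0 and (by the Itô isometry) variance sigma^2 * int_0^t exp(-2 theta (t - s)) ds = sigma^2 * (1 - exp(-2 theta t)) / (2 theta).
With theta = 3, sigma = 6, x_0 = 4/5:
  E[X_t] = 4/5 * exp(-3 t) = 4*exp(-3*t)/5
  Var(X_t) = (6)^2 * (1 - exp(-2*3 t)) / (2 * 3) = 6 - 6*exp(-6*t).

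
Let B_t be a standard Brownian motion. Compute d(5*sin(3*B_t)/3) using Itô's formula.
d(5*sin(3*B_t)/3) = (-15*sin(3*B_t)/2) dt + (5*cos(3*B_t)) dB_t

Itô's formula for f(B_t) gives d f(B_t) = f'(B_t) dB_t + (1/2) f''(B_t) dt. Compute derivatives of f(x) = 5*sin(3*x)/3:
  f'(x)  = 5*cos(3*x)
  f''(x) = -15*sin(3*x)
Substitute x = B_t and multiply the f'' term by 1/2:
  drift     = (1/2) * (-15*sin(3*x)) evaluated at B_t = -15*sin(3*B_t)/2
  diffusion = (5*cos(3*x)) evaluated at B_t = 5*cos(3*B_t)
Therefore d(5*sin(3*B_t)/3) = (-15*sin(3*B_t)/2) dt + (5*cos(3*B_t)) dB_t.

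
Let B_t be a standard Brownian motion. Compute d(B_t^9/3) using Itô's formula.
d(B_t^9/3) = (12*B_t^7) dt + (3*B_t^8) dB_t

Itô's formula for f(B_t) gives d f(B_t) = f'(B_t) dB_t + (1/2) f''(B_t) dt. Compute derivatives of f(x) = x^9/3:
  f'(x)  = 3*x^8
  f''(x) = 24*x^7
Substitute x = B_t and multiply the f'' term by 1/2:
  drift     = (1/2) * (24*x^7) evaluated at B_t = 12*B_t^7
  diffusion = (3*x^8) evaluated at B_t = 3*B_t^8
Therefore d(B_t^9/3) = (12*B_t^7) dt + (3*B_t^8) dB_t.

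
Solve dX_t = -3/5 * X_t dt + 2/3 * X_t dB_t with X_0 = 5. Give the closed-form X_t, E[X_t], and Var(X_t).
X_t = 5 * exp((-37/45) t + (2/3) B_t); E[X_t] = 5*exp(-3*t/5); Var(X_t) = (25*exp(4*t/9) - 25)*exp(-6*t/5)

For GBM dX = mu X dt + sigma X dB with X_0 = x_0, apply Itô to Y = log X: dY = (mu - sigma^2/2) dt + sigma dB, so Y_t = log(x_0) + (mu - sigma^2/2) t + sigma B_t and hence X_t = x_0 * exp((mu - sigma^2/2) t + sigma B_t).
With mu = -3/5, sigma = 2/3, x_0 = 5, this gives:
  X_t = 5 * exp((-37/45) * t + (2/3) * B_t).
Since sigma*B_t ~ Normal(0, sigma^2 t), E[exp(sigma*B_t)] = exp(sigma^2 t / 2); so E[X_t] = x_0 * exp((mu - sigma^2/2) t) * exp(sigma^2 t / 2) = x_0 * exp(mu t) = 5*exp(-3*t/5).
Var(X_t) = E[X_t^2] - (E[X_t])^2 = x_0^2 * exp(2 mu t) * (exp(sigma^2 t) - 1) = (25*exp(4*t/9) - 25)*exp(-6*t/5).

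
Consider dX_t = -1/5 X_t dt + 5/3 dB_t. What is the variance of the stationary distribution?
lim Var(X_t) = 125/18

The OU SDE dX = -theta X dt + sigma dB admits the integrating factor exp(theta t): d(exp(theta t) X_t) = sigma exp(theta t) dB_t. Integrating from 0 to t gives X_t = x_0 * exp(-theta t) + sigma * int_0^t exp(-theta (t-s)) dB_s for any initial x_0. The Itô integral has variance (by the Itô isometry) sigma^2 * int_0^t exp(-2 theta (t - s)) ds = sigma^2 * (1 - exp(-2 theta t)) / (2 theta), independent of x_0.
With theta = 1/5, sigma = 5/3:
  Var(X_t) = (5/3)^2 * (1 - exp(-2*1/5 t)) / (2 * 1/5) = 125/18 - 125*exp(-2*t/5)/18.
As t -> infinity, exp(-2*1/5 t) -> 0, so the stationary variance is sigma^2 / (2 theta) = 125/18.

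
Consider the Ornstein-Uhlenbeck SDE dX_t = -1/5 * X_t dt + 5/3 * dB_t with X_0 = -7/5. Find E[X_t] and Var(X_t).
E[X_t] = -7*exp(-t/5)/5; Var(X_t) = 125/18 - 125*exp(-2*t/5)/18

The OU SDE dX = -theta X dt + sigma dB admits the integrating factor exp(theta t): d(exp(theta t) X_t) = sigma exp(theta t) dB_t. Integrating from 0 to t:
  X_t = x_0 * exp(-theta t) + sigma * int_0^t exp(-theta (t-s)) dB_s.
The Itô integral has mean 0 and (by the Itô isometry) variance sigma^2 * int_0^t exp(-2 theta (t - s)) ds = sigma^2 * (1 - exp(-2 theta t)) / (2 theta).
With theta = 1/5, sigma = 5/3, x_0 = -7/5:
  E[X_t] = -7/5 * exp(-1/5 t) = -7*exp(-t/5)/5
  Var(X_t) = (5/3)^2 * (1 - exp(-2*1/5 t)) / (2 * 1/5) = 125/18 - 125*exp(-2*t/5)/18.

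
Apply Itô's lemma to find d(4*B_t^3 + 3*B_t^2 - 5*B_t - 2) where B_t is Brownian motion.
d(4*B_t^3 + 3*B_t^2 - 5*B_t - 2) = (12*B_t + 3) dt + (12*B_t^2 + 6*B_t - 5) dB_t

Itô's formula for f(B_t) gives d f(B_t) = f'(B_t) dB_t + (1/2) f''(B_t) dt. Compute derivatives of f(x) = 4*x^3 + 3*x^2 - 5*x - 2:
  f'(x)  = 12*x^2 + 6*x - 5
  f''(x) = 24*x + 6
Substitute x = B_t and multiply the f'' term by 1/2:
  drift     = (1/2) * (24*x + 6) evaluated at B_t = 12*B_t + 3
  diffusion = (12*x^2 + 6*x - 5) evaluated at B_t = 12*B_t^2 + 6*B_t - 5
Therefore d(4*B_t^3 + 3*B_t^2 - 5*B_t - 2) = (12*B_t + 3) dt + (12*B_t^2 + 6*B_t - 5) dB_t.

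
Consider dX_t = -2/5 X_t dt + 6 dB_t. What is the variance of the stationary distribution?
lim Var(X_t) = 45

The OU SDE dX = -theta X dt + sigma dB admits the integrating factor exp(theta t): d(exp(theta t) X_t) = sigma exp(theta t) dB_t. Integrating from 0 to t gives X_t = x_0 * exp(-theta t) + sigma * int_0^t exp(-theta (t-s)) dB_s for any initial x_0. The Itô integral has variance (by the Itô isometry) sigma^2 * int_0^t exp(-2 theta (t - s)) ds = sigma^2 * (1 - exp(-2 theta t)) / (2 theta), independent of x_0.
With theta = 2/5, sigma = 6:
  Var(X_t) = (6)^2 * (1 - exp(-2*2/5 t)) / (2 * 2/5) = 45 - 45*exp(-4*t/5).
As t -> infinity, exp(-2*2/5 t) -> 0, so the stationary variance is sigma^2 / (2 theta) = 45.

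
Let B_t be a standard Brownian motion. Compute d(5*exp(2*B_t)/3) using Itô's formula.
d(5*exp(2*B_t)/3) = (10*exp(2*B_t)/3) dt + (10*exp(2*B_t)/3) dB_t

Itô's formula for f(B_t) gives d f(B_t) = f'(B_t) dB_t + (1/2) f''(B_t) dt. Compute derivatives of f(x) = 5*exp(2*x)/3:
  f'(x)  = 10*exp(2*x)/3
  f''(x) = 20*exp(2*x)/3
Substitute x = B_t and multiply the f'' term by 1/2:
  drift     = (1/2) * (20*exp(2*x)/3) evaluated at B_t = 10*exp(2*B_t)/3
  diffusion = (10*exp(2*x)/3) evaluated at B_t = 10*exp(2*B_t)/3
Therefore d(5*exp(2*B_t)/3) = (10*exp(2*B_t)/3) dt + (10*exp(2*B_t)/3) dB_t.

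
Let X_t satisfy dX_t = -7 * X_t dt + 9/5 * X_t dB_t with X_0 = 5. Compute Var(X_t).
Var(X_t) = (25*exp(81*t/25) - 25)*exp(-14*t)

For GBM dX = mu X dt + sigma X dB with X_0 = x_0, apply Itô to Y = log X: dY = (mu - sigma^2/2) dt + sigma dB, so Y_t = log(x_0) + (mu - sigma^2/2) t + sigma B_t and hence X_t = x_0 * exp((mu - sigma^2/2) t + sigma B_t).
With mu = -7, sigma = 9/5, x_0 = 5, this gives:
  X_t = 5 * exp((-431/50) * t + (9/5) * B_t).
Since sigma*B_t ~ Normal(0, sigma^2 t), E[exp(sigma*B_t)] = exp(sigma^2 t / 2); so E[X_t] = x_0 * exp((mu - sigma^2/2) t) * exp(sigma^2 t / 2) = x_0 * exp(mu t) = 5*exp(-7*t).
Var(X_t) = E[X_t^2] - (E[X_t])^2 = x_0^2 * exp(2 mu t) * (exp(sigma^2 t) - 1) = (25*exp(81*t/25) - 25)*exp(-14*t).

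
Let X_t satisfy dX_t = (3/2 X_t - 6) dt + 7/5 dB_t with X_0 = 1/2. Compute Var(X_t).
Var(X_t) = 49*exp(3*t)/75 - 49/75

The variance V(t) = Var(X_t) satisfies V'(t) = 2 a V(t) + c^2 with V(0) = 0 (drift coefficient is linear in X, diffusion is constant). With a = 3/2, c = 7/5, the solution is
  V(t) = (c^2 / (2 a)) * (exp(2 a t) - 1)
       = ((7/5)^2 / (2*(3/2))) * (exp(3 t) - 1)
       = 49*exp(3*t)/75 - 49/75.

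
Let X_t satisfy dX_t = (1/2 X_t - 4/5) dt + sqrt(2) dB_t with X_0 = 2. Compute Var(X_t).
Var(X_t) = 2*exp(t) - 2

The variance V(t) = Var(X_t) satisfies V'(t) = 2 a V(t) + c^2 with V(0) = 0 (drift coefficient is linear in X, diffusion is constant). With a = 1/2, c = sqrt(2), the solution is
  V(t) = (c^2 / (2 a)) * (exp(2 a t) - 1)
       = (sqrt(2)^2 / (2*(1/2))) * (exp(1 t) - 1)
       = 2*exp(t) - 2.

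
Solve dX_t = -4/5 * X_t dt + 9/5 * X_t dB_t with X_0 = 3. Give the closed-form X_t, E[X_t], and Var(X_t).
X_t = 3 * exp((-121/50) t + (9/5) B_t); E[X_t] = 3*exp(-4*t/5); Var(X_t) = (9*exp(81*t/25) - 9)*exp(-8*t/5)

For GBM dX = mu X dt + sigma X dB with X_0 = x_0, apply Itô to Y = log X: dY = (mu - sigma^2/2) dt + sigma dB, so Y_t = log(x_0) + (mu - sigma^2/2) t + sigma B_t and hence X_t = x_0 * exp((mu - sigma^2/2) t + sigma B_t).
With mu = -4/5, sigma = 9/5, x_0 = 3, this gives:
  X_t = 3 * exp((-121/50) * t + (9/5) * B_t).
Since sigma*B_t ~ Normal(0, sigma^2 t), E[exp(sigma*B_t)] = exp(sigma^2 t / 2); so E[X_t] = x_0 * exp((mu - sigma^2/2) t) * exp(sigma^2 t / 2) = x_0 * exp(mu t) = 3*exp(-4*t/5).
Var(X_t) = E[X_t^2] - (E[X_t])^2 = x_0^2 * exp(2 mu t) * (exp(sigma^2 t) - 1) = (9*exp(81*t/25) - 9)*exp(-8*t/5).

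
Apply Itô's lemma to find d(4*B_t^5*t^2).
d(4*B_t^5*t^2) = (8*B_t^3*t*(B_t^2 + 5*t)) dt + (20*B_t^4*t^2) dB_t

Itô's formula for f(t, x): d f(t, B_t) = (f_t + (1/2) f_xx) dt + f_x dB_t. Compute partials of f(t, x) = 4*t^2*x^5:
  f_t(t,x)  = 8*t*x^5
  f_x(t,x)  = 20*t^2*x^4
  f_xx(t,x) = 80*t^2*x^3
Assemble drift = f_t + (1/2) f_xx = 8*t*x^3*(5*t + x^2) and diffusion = f_x = 20*t^2*x^4. Substituting x = B_t:
  d(4*B_t^5*t^2) = (8*B_t^3*t*(B_t^2 + 5*t)) dt + (20*B_t^4*t^2) dB_t.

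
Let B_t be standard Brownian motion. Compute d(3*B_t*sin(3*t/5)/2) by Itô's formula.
d(3*B_t*sin(3*t/5)/2) = (9*B_t*cos(3*t/5)/10) dt + (3*sin(3*t/5)/2) dB_t

Itô's formula for f(t, x): d f(t, B_t) = (f_t + (1/2) f_xx) dt + f_x dB_t. Compute partials of f(t, x) = 3*x*sin(3*t/5)/2:
  f_t(t,x)  = 9*x*cos(3*t/5)/10
  f_x(t,x)  = 3*sin(3*t/5)/2
  f_xx(t,x) = 0
Assemble drift = f_t + (1/2) f_xx = 9*x*cos(3*t/5)/10 and diffusion = f_x = 3*sin(3*t/5)/2. Substituting x = B_t:
  d(3*B_t*sin(3*t/5)/2) = (9*B_t*cos(3*t/5)/10) dt + (3*sin(3*t/5)/2) dB_t.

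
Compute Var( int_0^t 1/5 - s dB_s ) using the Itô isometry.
Var = t*(25*t^2 - 15*t + 3)/75

The Itô integral of a deterministic integrand f(s) has mean 0 because each increment f(s) * (B_{s+ds} - B_s) has mean 0. By the Itô isometry:
  Var( int_0^t f(s) dB_s ) = E[ (int_0^t f(s) dB_s)^2 ] = int_0^t f(s)^2 ds.
Here f(s) = 1/5 - s, so f(s)^2 = (5*s - 1)^2/25. Integrate:
  int_0^t ((5*s - 1)^2/25) ds = t*(25*t^2 - 15*t + 3)/75.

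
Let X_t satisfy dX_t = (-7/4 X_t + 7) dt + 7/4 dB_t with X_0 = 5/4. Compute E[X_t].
E[X_t] = 4 - 11*exp(-7*t/4)/4

Taking expectations and using E[dB_t] = 0, the mean m(t) = E[X_t] satisfies the ODE m'(t) = a m(t) + b with m(0) = x_0. With a = -7/4, b = 7, x_0 = 5/4, the solution is
  m(t) = x_0 * exp(a t) + (b/a) * (exp(a t) - 1)
       = (5/4) * exp((-7/4) t) + (7/(-7/4)) * (exp((-7/4) t) - 1)
       = 4 - 11*exp(-7*t/4)/4.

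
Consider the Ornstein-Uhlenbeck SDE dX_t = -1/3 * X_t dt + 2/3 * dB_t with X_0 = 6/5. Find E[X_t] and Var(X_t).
E[X_t] = 6*exp(-t/3)/5; Var(X_t) = 2/3 - 2*exp(-2*t/3)/3

The OU SDE dX = -theta X dt + sigma dB admits the integrating factor exp(theta t): d(exp(theta t) X_t) = sigma exp(theta t) dB_t. Integrating from 0 to t:
  X_t = x_0 * exp(-theta t) + sigma * int_0^t exp(-theta (t-s)) dB_s.
The Itô integral has mean 0 and (by the Itô isometry) variance sigma^2 * int_0^t exp(-2 theta (t - s)) ds = sigma^2 * (1 - exp(-2 theta t)) / (2 theta).
With theta = 1/3, sigma = 2/3, x_0 = 6/5:
  E[X_t] = 6/5 * exp(-1/3 t) = 6*exp(-t/3)/5
  Var(X_t) = (2/3)^2 * (1 - exp(-2*1/3 t)) / (2 * 1/3) = 2/3 - 2*exp(-2*t/3)/3.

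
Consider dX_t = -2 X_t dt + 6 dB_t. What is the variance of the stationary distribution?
lim Var(X_t) = 9

The OU SDE dX = -theta X dt + sigma dB admits the integrating factor exp(theta t): d(exp(theta t) X_t) = sigma exp(theta t) dB_t. Integrating from 0 to t gives X_t = x_0 * exp(-theta t) + sigma * int_0^t exp(-theta (t-s)) dB_s for any initial x_0. The Itô integral has variance (by the Itô isometry) sigma^2 * int_0^t exp(-2 theta (t - s)) ds = sigma^2 * (1 - exp(-2 theta t)) / (2 theta), independent of x_0.
With theta = 2, sigma = 6:
  Var(X_t) = (6)^2 * (1 - exp(-2*2 t)) / (2 * 2) = 9 - 9*exp(-4*t).
As t -> infinity, exp(-2*2 t) -> 0, so the stationary variance is sigma^2 / (2 theta) = 9.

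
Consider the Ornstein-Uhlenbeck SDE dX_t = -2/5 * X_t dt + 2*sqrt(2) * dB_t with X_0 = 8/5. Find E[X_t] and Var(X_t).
E[X_t] = 8*exp(-2*t/5)/5; Var(X_t) = 10 - 10*exp(-4*t/5)

The OU SDE dX = -theta X dt + sigma dB admits the integrating factor exp(theta t): d(exp(theta t) X_t) = sigma exp(theta t) dB_t. Integrating from 0 to t:
  X_t = x_0 * exp(-theta t) + sigma * int_0^t exp(-theta (t-s)) dB_s.
The Itô integral has mean 0 and (by the Itô isometry) variance sigma^2 * int_0^t exp(-2 theta (t - s)) ds = sigma^2 * (1 - exp(-2 theta t)) / (2 theta).
With theta = 2/5, sigma = 2*sqrt(2), x_0 = 8/5:
  E[X_t] = 8/5 * exp(-2/5 t) = 8*exp(-2*t/5)/5
  Var(X_t) = (2*sqrt(2))^2 * (1 - exp(-2*2/5 t)) / (2 * 2/5) = 10 - 10*exp(-4*t/5).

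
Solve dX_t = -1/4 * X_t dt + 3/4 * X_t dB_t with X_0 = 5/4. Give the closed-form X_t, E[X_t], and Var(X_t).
X_t = 5/4 * exp((-17/32) t + (3/4) B_t); E[X_t] = 5*exp(-t/4)/4; Var(X_t) = (25*exp(9*t/16) - 25)*exp(-t/2)/16

For GBM dX = mu X dt + sigma X dB with X_0 = x_0, apply Itô to Y = log X: dY = (mu - sigma^2/2) dt + sigma dB, so Y_t = log(x_0) + (mu - sigma^2/2) t + sigma B_t and hence X_t = x_0 * exp((mu - sigma^2/2) t + sigma B_t).
With mu = -1/4, sigma = 3/4, x_0 = 5/4, this gives:
  X_t = 5/4 * exp((-17/32) * t + (3/4) * B_t).
Since sigma*B_t ~ Normal(0, sigma^2 t), E[exp(sigma*B_t)] = exp(sigma^2 t / 2); so E[X_t] = x_0 * exp((mu - sigma^2/2) t) * exp(sigma^2 t / 2) = x_0 * exp(mu t) = 5*exp(-t/4)/4.
Var(X_t) = E[X_t^2] - (E[X_t])^2 = x_0^2 * exp(2 mu t) * (exp(sigma^2 t) - 1) = (25*exp(9*t/16) - 25)*exp(-t/2)/16.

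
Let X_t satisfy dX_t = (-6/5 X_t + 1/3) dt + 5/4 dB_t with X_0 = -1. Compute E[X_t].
E[X_t] = 5/18 - 23*exp(-6*t/5)/18

Taking expectations and using E[dB_t] = 0, the mean m(t) = E[X_t] satisfies the ODE m'(t) = a m(t) + b with m(0) = x_0. With a = -6/5, b = 1/3, x_0 = -1, the solution is
  m(t) = x_0 * exp(a t) + (b/a) * (exp(a t) - 1)
       = (-1) * exp((-6/5) t) + ((1/3)/(-6/5)) * (exp((-6/5) t) - 1)
       = 5/18 - 23*exp(-6*t/5)/18.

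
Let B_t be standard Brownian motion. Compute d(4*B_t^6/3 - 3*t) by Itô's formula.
d(4*B_t^6/3 - 3*t) = (20*B_t^4 - 3) dt + (8*B_t^5) dB_t

Itô's formula for f(t, x): d f(t, B_t) = (f_t + (1/2) f_xx) dt + f_x dB_t. Compute partials of f(t, x) = -3*t + 4*x^6/3:
  f_t(t,x)  = -3
  f_x(t,x)  = 8*x^5
  f_xx(t,x) = 40*x^4
Assemble drift = f_t + (1/2) f_xx = 20*x^4 - 3 and diffusion = f_x = 8*x^5. Substituting x = B_t:
  d(4*B_t^6/3 - 3*t) = (20*B_t^4 - 3) dt + (8*B_t^5) dB_t.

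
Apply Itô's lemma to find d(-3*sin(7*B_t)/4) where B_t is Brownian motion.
d(-3*sin(7*B_t)/4) = (147*sin(7*B_t)/8) dt + (-21*cos(7*B_t)/4) dB_t

Itô's formula for f(B_t) gives d f(B_t) = f'(B_t) dB_t + (1/2) f''(B_t) dt. Compute derivatives of f(x) = -3*sin(7*x)/4:
  f'(x)  = -21*cos(7*x)/4
  f''(x) = 147*sin(7*x)/4
Substitute x = B_t and multiply the f'' term by 1/2:
  drift     = (1/2) * (147*sin(7*x)/4) evaluated at B_t = 147*sin(7*B_t)/8
  diffusion = (-21*cos(7*x)/4) evaluated at B_t = -21*cos(7*B_t)/4
Therefore d(-3*sin(7*B_t)/4) = (147*sin(7*B_t)/8) dt + (-21*cos(7*B_t)/4) dB_t.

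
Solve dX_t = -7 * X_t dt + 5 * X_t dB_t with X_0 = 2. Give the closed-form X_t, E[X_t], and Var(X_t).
X_t = 2 * exp((-39/2) t + (5) B_t); E[X_t] = 2*exp(-7*t); Var(X_t) = (4*exp(25*t) - 4)*exp(-14*t)

For GBM dX = mu X dt + sigma X dB with X_0 = x_0, apply Itô to Y = log X: dY = (mu - sigma^2/2) dt + sigma dB, so Y_t = log(x_0) + (mu - sigma^2/2) t + sigma B_t and hence X_t = x_0 * exp((mu - sigma^2/2) t + sigma B_t).
With mu = -7, sigma = 5, x_0 = 2, this gives:
  X_t = 2 * exp((-39/2) * t + (5) * B_t).
Since sigma*B_t ~ Normal(0, sigma^2 t), E[exp(sigma*B_t)] = exp(sigma^2 t / 2); so E[X_t] = x_0 * exp((mu - sigma^2/2) t) * exp(sigma^2 t / 2) = x_0 * exp(mu t) = 2*exp(-7*t).
Var(X_t) = E[X_t^2] - (E[X_t])^2 = x_0^2 * exp(2 mu t) * (exp(sigma^2 t) - 1) = (4*exp(25*t) - 4)*exp(-14*t).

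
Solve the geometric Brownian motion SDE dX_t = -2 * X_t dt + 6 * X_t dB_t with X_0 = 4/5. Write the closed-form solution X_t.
X_t = 4/5 * exp((-20) * t + (6) * B_t)

For GBM dX = mu X dt + sigma X dB with X_0 = x_0, apply Itô to Y = log X: dY = (mu - sigma^2/2) dt + sigma dB, so Y_t = log(x_0) + (mu - sigma^2/2) t + sigma B_t and hence X_t = x_0 * exp((mu - sigma^2/2) t + sigma B_t).
With mu = -2, sigma = 6, x_0 = 4/5, this gives:
  X_t = 4/5 * exp((-20) * t + (6) * B_t).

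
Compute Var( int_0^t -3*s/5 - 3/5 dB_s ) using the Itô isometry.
Var = 3*t*(t^2 + 3*t + 3)/25

The Itô integral of a deterministic integrand f(s) has mean 0 because each increment f(s) * (B_{s+ds} - B_s) has mean 0. By the Itô isometry:
  Var( int_0^t f(s) dB_s ) = E[ (int_0^t f(s) dB_s)^2 ] = int_0^t f(s)^2 ds.
Here f(s) = -3*s/5 - 3/5, so f(s)^2 = 9*(s + 1)^2/25. Integrate:
  int_0^t (9*(s + 1)^2/25) ds = 3*t*(t^2 + 3*t + 3)/25.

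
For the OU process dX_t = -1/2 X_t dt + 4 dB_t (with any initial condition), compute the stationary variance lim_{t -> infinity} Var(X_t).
lim Var(X_t) = 16

The OU SDE dX = -theta X dt + sigma dB admits the integrating factor exp(theta t): d(exp(theta t) X_t) = sigma exp(theta t) dB_t. Integrating from 0 to t gives X_t = x_0 * exp(-theta t) + sigma * int_0^t exp(-theta (t-s)) dB_s for any initial x_0. The Itô integral has variance (by the Itô isometry) sigma^2 * int_0^t exp(-2 theta (t - s)) ds = sigma^2 * (1 - exp(-2 theta t)) / (2 theta), independent of x_0.
With theta = 1/2, sigma = 4:
  Var(X_t) = (4)^2 * (1 - exp(-2*1/2 t)) / (2 * 1/2) = 16 - 16*exp(-t).
As t -> infinity, exp(-2*1/2 t) -> 0, so the stationary variance is sigma^2 / (2 theta) = 16.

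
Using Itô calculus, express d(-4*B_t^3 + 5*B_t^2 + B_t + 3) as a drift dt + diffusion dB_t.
d(-4*B_t^3 + 5*B_t^2 + B_t + 3) = (5 - 12*B_t) dt + (-12*B_t^2 + 10*B_t + 1) dB_t

Itô's formula for f(B_t) gives d f(B_t) = f'(B_t) dB_t + (1/2) f''(B_t) dt. Compute derivatives of f(x) = -4*x^3 + 5*x^2 + x + 3:
  f'(x)  = -12*x^2 + 10*x + 1
  f''(x) = 10 - 24*x
Substitute x = B_t and multiply the f'' term by 1/2:
  drift     = (1/2) * (10 - 24*x) evaluated at B_t = 5 - 12*B_t
  diffusion = (-12*x^2 + 10*x + 1) evaluated at B_t = -12*B_t^2 + 10*B_t + 1
Therefore d(-4*B_t^3 + 5*B_t^2 + B_t + 3) = (5 - 12*B_t) dt + (-12*B_t^2 + 10*B_t + 1) dB_t.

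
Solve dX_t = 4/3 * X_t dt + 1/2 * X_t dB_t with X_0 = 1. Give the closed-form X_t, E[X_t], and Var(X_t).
X_t = 1 * exp((29/24) t + (1/2) B_t); E[X_t] = exp(4*t/3); Var(X_t) = (exp(t/4) - 1)*exp(8*t/3)

For GBM dX = mu X dt + sigma X dB with X_0 = x_0, apply Itô to Y = log X: dY = (mu - sigma^2/2) dt + sigma dB, so Y_t = log(x_0) + (mu - sigma^2/2) t + sigma B_t and hence X_t = x_0 * exp((mu - sigma^2/2) t + sigma B_t).
With mu = 4/3, sigma = 1/2, x_0 = 1, this gives:
  X_t = 1 * exp((29/24) * t + (1/2) * B_t).
Since sigma*B_t ~ Normal(0, sigma^2 t), E[exp(sigma*B_t)] = exp(sigma^2 t / 2); so E[X_t] = x_0 * exp((mu - sigma^2/2) t) * exp(sigma^2 t / 2) = x_0 * exp(mu t) = exp(4*t/3).
Var(X_t) = E[X_t^2] - (E[X_t])^2 = x_0^2 * exp(2 mu t) * (exp(sigma^2 t) - 1) = (exp(t/4) - 1)*exp(8*t/3).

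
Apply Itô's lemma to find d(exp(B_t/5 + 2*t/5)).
d(exp(B_t/5 + 2*t/5)) = (21*exp(B_t/5 + 2*t/5)/50) dt + (exp(B_t/5 + 2*t/5)/5) dB_t

Itô's formula for f(t, x): d f(t, B_t) = (f_t + (1/2) f_xx) dt + f_x dB_t. Compute partials of f(t, x) = exp(2*t/5 + x/5):
  f_t(t,x)  = 2*exp(2*t/5 + x/5)/5
  f_x(t,x)  = exp(2*t/5 + x/5)/5
  f_xx(t,x) = exp(2*t/5 + x/5)/25
Assemble drift = f_t + (1/2) f_xx = 21*exp(2*t/5 + x/5)/50 and diffusion = f_x = exp(2*t/5 + x/5)/5. Substituting x = B_t:
  d(exp(B_t/5 + 2*t/5)) = (21*exp(B_t/5 + 2*t/5)/50) dt + (exp(B_t/5 + 2*t/5)/5) dB_t.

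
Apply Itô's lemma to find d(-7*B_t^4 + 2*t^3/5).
d(-7*B_t^4 + 2*t^3/5) = (-42*B_t^2 + 6*t^2/5) dt + (-28*B_t^3) dB_t

Itô's formula for f(t, x): d f(t, B_t) = (f_t + (1/2) f_xx) dt + f_x dB_t. Compute partials of f(t, x) = 2*t^3/5 - 7*x^4:
  f_t(t,x)  = 6*t^2/5
  f_x(t,x)  = -28*x^3
  f_xx(t,x) = -84*x^2
Assemble drift = f_t + (1/2) f_xx = 6*t^2/5 - 42*x^2 and diffusion = f_x = -28*x^3. Substituting x = B_t:
  d(-7*B_t^4 + 2*t^3/5) = (-42*B_t^2 + 6*t^2/5) dt + (-28*B_t^3) dB_t.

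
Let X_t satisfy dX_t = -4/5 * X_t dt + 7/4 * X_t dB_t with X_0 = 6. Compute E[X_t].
E[X_t] = 6*exp(-4*t/5)

For GBM dX = mu X dt + sigma X dB with X_0 = x_0, apply Itô to Y = log X: dY = (mu - sigma^2/2) dt + sigma dB, so Y_t = log(x_0) + (mu - sigma^2/2) t + sigma B_t and hence X_t = x_0 * exp((mu - sigma^2/2) t + sigma B_t).
With mu = -4/5, sigma = 7/4, x_0 = 6, this gives:
  X_t = 6 * exp((-373/160) * t + (7/4) * B_t).
Since sigma*B_t ~ Normal(0, sigma^2 t), E[exp(sigma*B_t)] = exp(sigma^2 t / 2); so E[X_t] = x_0 * exp((mu - sigma^2/2) t) * exp(sigma^2 t / 2) = x_0 * exp(mu t) = 6*exp(-4*t/5).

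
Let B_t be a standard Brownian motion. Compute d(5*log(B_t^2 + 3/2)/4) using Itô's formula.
d(5*log(B_t^2 + 3/2)/4) = (5*(3 - 2*B_t^2)/(2*(2*B_t^2 + 3)^2)) dt + (5*B_t/(2*B_t^2 + 3)) dB_t

Itô's formula for f(B_t) gives d f(B_t) = f'(B_t) dB_t + (1/2) f''(B_t) dt. Compute derivatives of f(x) = 5*log(x^2 + 3/2)/4:
  f'(x)  = 5*x/(2*x^2 + 3)
  f''(x) = 5*(3 - 2*x^2)/(2*x^2 + 3)^2
Substitute x = B_t and multiply the f'' term by 1/2:
  drift     = (1/2) * (5*(3 - 2*x^2)/(2*x^2 + 3)^2) evaluated at B_t = 5*(3 - 2*B_t^2)/(2*(2*B_t^2 + 3)^2)
  diffusion = (5*x/(2*x^2 + 3)) evaluated at B_t = 5*B_t/(2*B_t^2 + 3)
Therefore d(5*log(B_t^2 + 3/2)/4) = (5*(3 - 2*B_t^2)/(2*(2*B_t^2 + 3)^2)) dt + (5*B_t/(2*B_t^2 + 3)) dB_t.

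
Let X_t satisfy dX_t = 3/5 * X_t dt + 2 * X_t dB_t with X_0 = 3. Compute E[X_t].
E[X_t] = 3*exp(3*t/5)

For GBM dX = mu X dt + sigma X dB with X_0 = x_0, apply Itô to Y = log X: dY = (mu - sigma^2/2) dt + sigma dB, so Y_t = log(x_0) + (mu - sigma^2/2) t + sigma B_t and hence X_t = x_0 * exp((mu - sigma^2/2) t + sigma B_t).
With mu = 3/5, sigma = 2, x_0 = 3, this gives:
  X_t = 3 * exp((-7/5) * t + (2) * B_t).
Since sigma*B_t ~ Normal(0, sigma^2 t), E[exp(sigma*B_t)] = exp(sigma^2 t / 2); so E[X_t] = x_0 * exp((mu - sigma^2/2) t) * exp(sigma^2 t / 2) = x_0 * exp(mu t) = 3*exp(3*t/5).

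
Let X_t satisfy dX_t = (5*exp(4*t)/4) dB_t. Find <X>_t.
<X>_t = 25*exp(8*t)/128 - 25/128

For an Itô process dX_t = a(t) dt + b(t) dB_t, the quadratic variation is <X>_t = int_0^t b(s)^2 ds (the drift term does not contribute). Here b(s) = 5*exp(4*s)/4, so
  b(s)^2 = 25*exp(8*s)/16.
Integrating from 0 to t:
  <X>_t = int_0^t (25*exp(8*s)/16) ds = 25*exp(8*t)/128 - 25/128.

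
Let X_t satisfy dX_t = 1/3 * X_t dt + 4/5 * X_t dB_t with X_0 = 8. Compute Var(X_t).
Var(X_t) = 64*(exp(16*t/25) - 1)*exp(2*t/3)

For GBM dX = mu X dt + sigma X dB with X_0 = x_0, apply Itô to Y = log X: dY = (mu - sigma^2/2) dt + sigma dB, so Y_t = log(x_0) + (mu - sigma^2/2) t + sigma B_t and hence X_t = x_0 * exp((mu - sigma^2/2) t + sigma B_t).
With mu = 1/3, sigma = 4/5, x_0 = 8, this gives:
  X_t = 8 * exp((1/75) * t + (4/5) * B_t).
Since sigma*B_t ~ Normal(0, sigma^2 t), E[exp(sigma*B_t)] = exp(sigma^2 t / 2); so E[X_t] = x_0 * exp((mu - sigma^2/2) t) * exp(sigma^2 t / 2) = x_0 * exp(mu t) = 8*exp(t/3).
Var(X_t) = E[X_t^2] - (E[X_t])^2 = x_0^2 * exp(2 mu t) * (exp(sigma^2 t) - 1) = 64*(exp(16*t/25) - 1)*exp(2*t/3).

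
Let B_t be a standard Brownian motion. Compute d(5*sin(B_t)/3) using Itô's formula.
d(5*sin(B_t)/3) = (-5*sin(B_t)/6) dt + (5*cos(B_t)/3) dB_t

Itô's formula for f(B_t) gives d f(B_t) = f'(B_t) dB_t + (1/2) f''(B_t) dt. Compute derivatives of f(x) = 5*sin(x)/3:
  f'(x)  = 5*cos(x)/3
  f''(x) = -5*sin(x)/3
Substitute x = B_t and multiply the f'' term by 1/2:
  drift     = (1/2) * (-5*sin(x)/3) evaluated at B_t = -5*sin(B_t)/6
  diffusion = (5*cos(x)/3) evaluated at B_t = 5*cos(B_t)/3
Therefore d(5*sin(B_t)/3) = (-5*sin(B_t)/6) dt + (5*cos(B_t)/3) dB_t.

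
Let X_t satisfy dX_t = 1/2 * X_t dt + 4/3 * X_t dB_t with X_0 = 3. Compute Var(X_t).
Var(X_t) = 9*(exp(16*t/9) - 1)*exp(t)

For GBM dX = mu X dt + sigma X dB with X_0 = x_0, apply Itô to Y = log X: dY = (mu - sigma^2/2) dt + sigma dB, so Y_t = log(x_0) + (mu - sigma^2/2) t + sigma B_t and hence X_t = x_0 * exp((mu - sigma^2/2) t + sigma B_t).
With mu = 1/2, sigma = 4/3, x_0 = 3, this gives:
  X_t = 3 * exp((-7/18) * t + (4/3) * B_t).
Since sigma*B_t ~ Normal(0, sigma^2 t), E[exp(sigma*B_t)] = exp(sigma^2 t / 2); so E[X_t] = x_0 * exp((mu - sigma^2/2) t) * exp(sigma^2 t / 2) = x_0 * exp(mu t) = 3*exp(t/2).
Var(X_t) = E[X_t^2] - (E[X_t])^2 = x_0^2 * exp(2 mu t) * (exp(sigma^2 t) - 1) = 9*(exp(16*t/9) - 1)*exp(t).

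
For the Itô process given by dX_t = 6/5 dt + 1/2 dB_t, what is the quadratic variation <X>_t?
<X>_t = t/4

For an Itô process dX_t = a(t) dt + b(t) dB_t, the quadratic variation is <X>_t = int_0^t b(s)^2 ds (the drift term does not contribute). Here b(s) = 1/2, so
  b(s)^2 = 1/4.
Integrating from 0 to t:
  <X>_t = int_0^t (1/4) ds = t/4.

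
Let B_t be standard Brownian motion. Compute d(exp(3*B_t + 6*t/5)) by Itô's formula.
d(exp(3*B_t + 6*t/5)) = (57*exp(3*B_t + 6*t/5)/10) dt + (3*exp(3*B_t + 6*t/5)) dB_t

Itô's formula for f(t, x): d f(t, B_t) = (f_t + (1/2) f_xx) dt + f_x dB_t. Compute partials of f(t, x) = exp(6*t/5 + 3*x):
  f_t(t,x)  = 6*exp(6*t/5 + 3*x)/5
  f_x(t,x)  = 3*exp(6*t/5 + 3*x)
  f_xx(t,x) = 9*exp(6*t/5 + 3*x)
Assemble drift = f_t + (1/2) f_xx = 57*exp(6*t/5 + 3*x)/10 and diffusion = f_x = 3*exp(6*t/5 + 3*x). Substituting x = B_t:
  d(exp(3*B_t + 6*t/5)) = (57*exp(3*B_t + 6*t/5)/10) dt + (3*exp(3*B_t + 6*t/5)) dB_t.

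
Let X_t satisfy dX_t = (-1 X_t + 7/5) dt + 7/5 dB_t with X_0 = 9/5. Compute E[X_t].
E[X_t] = 7/5 + 2*exp(-t)/5

Taking expectations and using E[dB_t] = 0, the mean m(t) = E[X_t] satisfies the ODE m'(t) = a m(t) + b with m(0) = x_0. With a = -1, b = 7/5, x_0 = 9/5, the solution is
  m(t) = x_0 * exp(a t) + (b/a) * (exp(a t) - 1)
       = (9/5) * exp((-1) t) + ((7/5)/(-1)) * (exp((-1) t) - 1)
       = 7/5 + 2*exp(-t)/5.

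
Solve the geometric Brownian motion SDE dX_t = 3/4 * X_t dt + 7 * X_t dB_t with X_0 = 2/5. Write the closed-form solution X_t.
X_t = 2/5 * exp((-95/4) * t + (7) * B_t)

For GBM dX = mu X dt + sigma X dB with X_0 = x_0, apply Itô to Y = log X: dY = (mu - sigma^2/2) dt + sigma dB, so Y_t = log(x_0) + (mu - sigma^2/2) t + sigma B_t and hence X_t = x_0 * exp((mu - sigma^2/2) t + sigma B_t).
With mu = 3/4, sigma = 7, x_0 = 2/5, this gives:
  X_t = 2/5 * exp((-95/4) * t + (7) * B_t).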